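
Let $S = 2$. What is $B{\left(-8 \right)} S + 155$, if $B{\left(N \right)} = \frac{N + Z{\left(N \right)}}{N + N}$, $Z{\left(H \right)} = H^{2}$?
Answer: $148$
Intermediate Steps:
$B{\left(N \right)} = \frac{N + N^{2}}{2 N}$ ($B{\left(N \right)} = \frac{N + N^{2}}{N + N} = \frac{N + N^{2}}{2 N}$)
$B{\left(-8 \right)} S + 155 = \left(\frac{1}{2} + \frac{1}{2} \left(-8\right)\right) 2 + 155 = \left(\frac{1}{2} - 4\right) 2 + 155 = \left(- \frac{7}{2}\right) 2 + 155 = -7 + 155 = 148$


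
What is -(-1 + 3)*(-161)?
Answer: 322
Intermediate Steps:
-(-1 + 3)*(-161) = -2*(-161) = -1*(-322) = 322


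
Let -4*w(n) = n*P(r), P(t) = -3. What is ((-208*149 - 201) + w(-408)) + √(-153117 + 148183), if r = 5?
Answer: -31499 + I*√4934 ≈ -31499.0 + 70.242*I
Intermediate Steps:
w(n) = 3*n/4 (w(n) = -n*(-3)/4 = -(-3)*n/4 = 3*n/4)
((-208*149 - 201) + w(-408)) + √(-153117 + 148183) = ((-208*149 - 201) + (¾)*(-408)) + √(-153117 + 148183) = ((-30992 - 201) - 306) + √(-4934) = (-31193 - 306) + I*√4934 = -31499 + I*√4934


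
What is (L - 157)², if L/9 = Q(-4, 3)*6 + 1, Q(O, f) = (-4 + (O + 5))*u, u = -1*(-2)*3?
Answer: 1254400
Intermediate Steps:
u = 6 (u = 2*3 = 6)
Q(O, f) = 6 + 6*O (Q(O, f) = (-4 + (O + 5))*6 = (-4 + (5 + O))*6 = (1 + O)*6 = 6 + 6*O)
L = -963 (L = 9*((6 + 6*(-4))*6 + 1) = 9*((6 - 24)*6 + 1) = 9*(-18*6 + 1) = 9*(-108 + 1) = 9*(-107) = -963)
(L - 157)² = (-963 - 157)² = (-1120)² = 1254400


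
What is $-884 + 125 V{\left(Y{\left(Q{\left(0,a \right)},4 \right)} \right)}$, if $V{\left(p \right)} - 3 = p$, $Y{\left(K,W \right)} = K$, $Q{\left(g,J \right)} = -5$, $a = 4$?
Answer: $-1134$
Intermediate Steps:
$V{\left(p \right)} = 3 + p$
$-884 + 125 V{\left(Y{\left(Q{\left(0,a \right)},4 \right)} \right)} = -884 + 125 \left(3 - 5\right) = -884 + 125 \left(-2\right) = -884 - 250 = -1134$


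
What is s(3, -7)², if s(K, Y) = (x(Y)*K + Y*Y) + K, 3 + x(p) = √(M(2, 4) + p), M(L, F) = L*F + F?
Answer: 1894 + 258*√5 ≈ 2470.9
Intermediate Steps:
M(L, F) = F + F*L (M(L, F) = F*L + F = F + F*L)
x(p) = -3 + √(12 + p) (x(p) = -3 + √(4*(1 + 2) + p) = -3 + √(4*3 + p) = -3 + √(12 + p))
s(K, Y) = K + Y² + K*(-3 + √(12 + Y)) (s(K, Y) = ((-3 + √(12 + Y))*K + Y*Y) + K = (K*(-3 + √(12 + Y)) + Y²) + K = (Y² + K*(-3 + √(12 + Y))) + K = K + Y² + K*(-3 + √(12 + Y)))
s(3, -7)² = (3 + (-7)² + 3*(-3 + √(12 - 7)))² = (3 + 49 + 3*(-3 + √5))² = (3 + 49 + (-9 + 3*√5))² = (43 + 3*√5)²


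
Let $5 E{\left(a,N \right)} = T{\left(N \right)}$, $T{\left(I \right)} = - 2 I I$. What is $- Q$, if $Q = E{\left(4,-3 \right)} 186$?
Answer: $\frac{3348}{5} \approx 669.6$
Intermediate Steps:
$T{\left(I \right)} = - 2 I^{2}$
$E{\left(a,N \right)} = - \frac{2 N^{2}}{5}$ ($E{\left(a,N \right)} = \frac{\left(-2\right) N^{2}}{5} = - \frac{2 N^{2}}{5}$)
$Q = - \frac{3348}{5}$ ($Q = - \frac{2 \left(-3\right)^{2}}{5} \cdot 186 = \left(- \frac{2}{5}\right) 9 \cdot 186 = \left(- \frac{18}{5}\right) 186 = - \frac{3348}{5} \approx -669.6$)
$- Q = \left(-1\right) \left(- \frac{3348}{5}\right) = \frac{3348}{5}$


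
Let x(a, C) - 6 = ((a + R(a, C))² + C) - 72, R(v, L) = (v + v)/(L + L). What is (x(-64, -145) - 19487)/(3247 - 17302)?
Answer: 109738598/98502125 ≈ 1.1141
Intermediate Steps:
R(v, L) = v/L (R(v, L) = (2*v)/((2*L)) = (2*v)*(1/(2*L)) = v/L)
x(a, C) = -66 + C + (a + a/C)² (x(a, C) = 6 + (((a + a/C)² + C) - 72) = 6 + ((C + (a + a/C)²) - 72) = 6 + (-72 + C + (a + a/C)²) = -66 + C + (a + a/C)²)
(x(-64, -145) - 19487)/(3247 - 17302) = ((-66 - 145 + (-64)²*(1 - 145)²/(-145)²) - 19487)/(3247 - 17302) = ((-66 - 145 + (1/21025)*4096*(-144)²) - 19487)/(-14055) = ((-66 - 145 + (1/21025)*4096*20736) - 19487)*(-1/14055) = ((-66 - 145 + 84934656/21025) - 19487)*(-1/14055) = (80498381/21025 - 19487)*(-1/14055) = -329215794/21025*(-1/14055) = 109738598/98502125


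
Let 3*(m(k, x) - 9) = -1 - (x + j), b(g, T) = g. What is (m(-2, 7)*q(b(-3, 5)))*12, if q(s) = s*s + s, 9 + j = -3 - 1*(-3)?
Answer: 672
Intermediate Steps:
j = -9 (j = -9 + (-3 - 1*(-3)) = -9 + (-3 + 3) = -9 + 0 = -9)
q(s) = s + s² (q(s) = s² + s = s + s²)
m(k, x) = 35/3 - x/3 (m(k, x) = 9 + (-1 - (x - 9))/3 = 9 + (-1 - (-9 + x))/3 = 9 + (-1 + (9 - x))/3 = 9 + (8 - x)/3 = 9 + (8/3 - x/3) = 35/3 - x/3)
(m(-2, 7)*q(b(-3, 5)))*12 = ((35/3 - ⅓*7)*(-3*(1 - 3)))*12 = ((35/3 - 7/3)*(-3*(-2)))*12 = ((28/3)*6)*12 = 56*12 = 672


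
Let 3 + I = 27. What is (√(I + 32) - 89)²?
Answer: 7977 - 356*√14 ≈ 6645.0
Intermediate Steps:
I = 24 (I = -3 + 27 = 24)
(√(I + 32) - 89)² = (√(24 + 32) - 89)² = (√56 - 89)² = (2*√14 - 89)² = (-89 + 2*√14)²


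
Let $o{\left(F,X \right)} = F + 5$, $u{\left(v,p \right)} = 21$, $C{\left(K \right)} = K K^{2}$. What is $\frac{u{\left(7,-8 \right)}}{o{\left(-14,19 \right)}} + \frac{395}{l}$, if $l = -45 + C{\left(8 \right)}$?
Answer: $- \frac{2084}{1401} \approx -1.4875$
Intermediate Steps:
$C{\left(K \right)} = K^{3}$
$o{\left(F,X \right)} = 5 + F$
$l = 467$ ($l = -45 + 8^{3} = -45 + 512 = 467$)
$\frac{u{\left(7,-8 \right)}}{o{\left(-14,19 \right)}} + \frac{395}{l} = \frac{21}{5 - 14} + \frac{395}{467} = \frac{21}{-9} + 395 \cdot \frac{1}{467} = 21 \left(- \frac{1}{9}\right) + \frac{395}{467} = - \frac{7}{3} + \frac{395}{467} = - \frac{2084}{1401}$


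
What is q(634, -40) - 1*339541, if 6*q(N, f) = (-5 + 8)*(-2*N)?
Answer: -340175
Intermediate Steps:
q(N, f) = -N (q(N, f) = ((-5 + 8)*(-2*N))/6 = (3*(-2*N))/6 = (-6*N)/6 = -N)
q(634, -40) - 1*339541 = -1*634 - 1*339541 = -634 - 339541 = -340175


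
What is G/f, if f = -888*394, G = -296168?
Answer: 37021/43734 ≈ 0.84650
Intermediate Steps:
f = -349872
G/f = -296168/(-349872) = -296168*(-1/349872) = 37021/43734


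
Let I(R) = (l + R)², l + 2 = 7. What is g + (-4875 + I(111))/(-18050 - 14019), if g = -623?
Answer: -19987568/32069 ≈ -623.27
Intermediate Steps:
l = 5 (l = -2 + 7 = 5)
I(R) = (5 + R)²
g + (-4875 + I(111))/(-18050 - 14019) = -623 + (-4875 + (5 + 111)²)/(-18050 - 14019) = -623 + (-4875 + 116²)/(-32069) = -623 + (-4875 + 13456)*(-1/32069) = -623 + 8581*(-1/32069) = -623 - 8581/32069 = -19987568/32069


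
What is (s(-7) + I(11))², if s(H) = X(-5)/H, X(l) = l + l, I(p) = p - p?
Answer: 100/49 ≈ 2.0408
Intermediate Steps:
I(p) = 0
X(l) = 2*l
s(H) = -10/H (s(H) = (2*(-5))/H = -10/H)
(s(-7) + I(11))² = (-10/(-7) + 0)² = (-10*(-⅐) + 0)² = (10/7 + 0)² = (10/7)² = 100/49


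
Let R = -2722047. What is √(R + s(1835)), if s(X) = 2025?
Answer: I*√2720022 ≈ 1649.2*I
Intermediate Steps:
√(R + s(1835)) = √(-2722047 + 2025) = √(-2720022) = I*√2720022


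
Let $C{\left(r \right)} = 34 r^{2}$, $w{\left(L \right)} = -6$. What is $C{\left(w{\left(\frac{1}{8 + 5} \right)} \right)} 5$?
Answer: $6120$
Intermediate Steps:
$C{\left(w{\left(\frac{1}{8 + 5} \right)} \right)} 5 = 34 \left(-6\right)^{2} \cdot 5 = 34 \cdot 36 \cdot 5 = 1224 \cdot 5 = 6120$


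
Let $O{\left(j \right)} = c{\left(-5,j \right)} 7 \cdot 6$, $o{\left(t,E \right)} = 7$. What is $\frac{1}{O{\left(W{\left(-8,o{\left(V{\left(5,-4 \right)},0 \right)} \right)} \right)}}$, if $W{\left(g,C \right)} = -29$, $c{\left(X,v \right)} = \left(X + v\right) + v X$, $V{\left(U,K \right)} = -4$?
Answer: $\frac{1}{4662} \approx 0.0002145$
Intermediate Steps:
$c{\left(X,v \right)} = X + v + X v$ ($c{\left(X,v \right)} = \left(X + v\right) + X v = X + v + X v$)
$O{\left(j \right)} = -210 - 168 j$ ($O{\left(j \right)} = \left(-5 + j - 5 j\right) 7 \cdot 6 = \left(-5 - 4 j\right) 7 \cdot 6 = \left(-35 - 28 j\right) 6 = -210 - 168 j$)
$\frac{1}{O{\left(W{\left(-8,o{\left(V{\left(5,-4 \right)},0 \right)} \right)} \right)}} = \frac{1}{-210 - -4872} = \frac{1}{-210 + 4872} = \frac{1}{4662}$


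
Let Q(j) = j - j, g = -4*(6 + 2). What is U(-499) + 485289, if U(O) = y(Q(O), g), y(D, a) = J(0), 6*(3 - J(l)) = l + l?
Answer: 485292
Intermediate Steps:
J(l) = 3 - l/3 (J(l) = 3 - (l + l)/6 = 3 - l/3)
g = -32 (g = -4*8 = -32)
Q(j) = 0
y(D, a) = 3 (y(D, a) = 3 - ⅓*0 = 3 + 0 = 3)
U(O) = 3
U(-499) + 485289 = 3 + 485289 = 485292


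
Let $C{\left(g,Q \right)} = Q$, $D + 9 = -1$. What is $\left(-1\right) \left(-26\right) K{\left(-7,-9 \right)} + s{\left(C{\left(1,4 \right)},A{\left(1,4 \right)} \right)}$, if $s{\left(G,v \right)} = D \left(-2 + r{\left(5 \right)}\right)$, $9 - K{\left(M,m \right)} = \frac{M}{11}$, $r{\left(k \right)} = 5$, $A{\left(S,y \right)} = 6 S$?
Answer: $\frac{2426}{11} \approx 220.55$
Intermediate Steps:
$D = -10$ ($D = -9 - 1 = -10$)
$K{\left(M,m \right)} = 9 - \frac{M}{11}$
$s{\left(G,v \right)} = -30$ ($s{\left(G,v \right)} = - 10 \left(-2 + 5\right) = \left(-10\right) 3 = -30$)
$\left(-1\right) \left(-26\right) K{\left(-7,-9 \right)} + s{\left(C{\left(1,4 \right)},A{\left(1,4 \right)} \right)} = \left(-1\right) \left(-26\right) \left(9 - - \frac{7}{11}\right) - 30 = 26 \left(9 + \frac{7}{11}\right) - 30 = 26 \cdot \frac{106}{11} - 30 = \frac{2756}{11} - 30 = \frac{2426}{11}$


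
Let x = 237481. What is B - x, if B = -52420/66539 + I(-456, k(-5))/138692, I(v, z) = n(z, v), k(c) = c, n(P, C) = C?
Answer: -547895842528413/2307106747 ≈ -2.3748e+5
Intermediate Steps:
I(v, z) = v
B = -1825144106/2307106747 (B = -52420/66539 - 456/138692 = -52420*1/66539 - 456*1/138692 = -52420/66539 - 114/34673 = -1825144106/2307106747 ≈ -0.79110)
B - x = -1825144106/2307106747 - 1*237481 = -1825144106/2307106747 - 237481 = -547895842528413/2307106747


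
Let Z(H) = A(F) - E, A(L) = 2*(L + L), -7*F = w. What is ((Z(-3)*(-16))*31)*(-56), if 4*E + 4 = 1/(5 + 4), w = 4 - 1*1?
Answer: -185504/9 ≈ -20612.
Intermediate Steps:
w = 3 (w = 4 - 1 = 3)
F = -3/7 (F = -⅐*3 = -3/7 ≈ -0.42857)
A(L) = 4*L (A(L) = 2*(2*L) = 4*L)
E = -35/36 (E = -1 + 1/(4*(5 + 4)) = -1 + (¼)/9 = -1 + (¼)*(⅑) = -1 + 1/36 = -35/36 ≈ -0.97222)
Z(H) = -187/252 (Z(H) = 4*(-3/7) - 1*(-35/36) = -12/7 + 35/36 = -187/252)
((Z(-3)*(-16))*31)*(-56) = (-187/252*(-16)*31)*(-56) = ((748/63)*31)*(-56) = (23188/63)*(-56) = -185504/9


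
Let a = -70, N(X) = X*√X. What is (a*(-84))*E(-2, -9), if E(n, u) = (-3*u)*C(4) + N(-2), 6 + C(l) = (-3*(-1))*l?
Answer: 952560 - 11760*I*√2 ≈ 9.5256e+5 - 16631.0*I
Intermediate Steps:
C(l) = -6 + 3*l (C(l) = -6 + (-3*(-1))*l = -6 + 3*l)
N(X) = X^(3/2)
E(n, u) = -18*u - 2*I*√2 (E(n, u) = (-3*u)*(-6 + 3*4) + (-2)^(3/2) = (-3*u)*(-6 + 12) - 2*I*√2 = -3*u*6 - 2*I*√2 = -18*u - 2*I*√2)
(a*(-84))*E(-2, -9) = (-70*(-84))*(-18*(-9) - 2*I*√2) = 5880*(162 - 2*I*√2) = 952560 - 11760*I*√2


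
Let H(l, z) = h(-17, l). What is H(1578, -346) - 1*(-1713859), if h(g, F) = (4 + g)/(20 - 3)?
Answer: 29135590/17 ≈ 1.7139e+6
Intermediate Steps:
h(g, F) = 4/17 + g/17 (h(g, F) = (4 + g)/17 = (4 + g)*(1/17) = 4/17 + g/17)
H(l, z) = -13/17 (H(l, z) = 4/17 + (1/17)*(-17) = 4/17 - 1 = -13/17)
H(1578, -346) - 1*(-1713859) = -13/17 - 1*(-1713859) = -13/17 + 1713859 = 29135590/17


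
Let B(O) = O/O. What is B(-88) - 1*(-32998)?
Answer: 32999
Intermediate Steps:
B(O) = 1
B(-88) - 1*(-32998) = 1 - 1*(-32998) = 1 + 32998 = 32999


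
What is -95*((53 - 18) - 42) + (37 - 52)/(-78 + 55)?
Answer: 15310/23 ≈ 665.65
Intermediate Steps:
-95*((53 - 18) - 42) + (37 - 52)/(-78 + 55) = -95*(35 - 42) - 15/(-23) = -95*(-7) - 15*(-1/23) = 665 + 15/23 = 15310/23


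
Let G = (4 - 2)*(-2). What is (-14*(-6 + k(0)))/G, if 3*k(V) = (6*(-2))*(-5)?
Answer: 49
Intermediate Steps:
k(V) = 20 (k(V) = ((6*(-2))*(-5))/3 = (-12*(-5))/3 = (⅓)*60 = 20)
G = -4 (G = 2*(-2) = -4)
(-14*(-6 + k(0)))/G = -14*(-6 + 20)/(-4) = -14*14*(-¼) = -196*(-¼) = 49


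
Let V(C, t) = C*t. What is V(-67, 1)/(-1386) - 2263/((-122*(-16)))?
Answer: -1502867/1352736 ≈ -1.1110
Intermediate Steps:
V(-67, 1)/(-1386) - 2263/((-122*(-16))) = -67*1/(-1386) - 2263/((-122*(-16))) = -67*(-1/1386) - 2263/1952 = 67/1386 - 2263*1/1952 = 67/1386 - 2263/1952 = -1502867/1352736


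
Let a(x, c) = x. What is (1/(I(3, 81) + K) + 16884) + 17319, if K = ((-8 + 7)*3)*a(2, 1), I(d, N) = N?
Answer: 2565226/75 ≈ 34203.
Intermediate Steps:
K = -6 (K = ((-8 + 7)*3)*2 = -1*3*2 = -3*2 = -6)
(1/(I(3, 81) + K) + 16884) + 17319 = (1/(81 - 6) + 16884) + 17319 = (1/75 + 16884) + 17319 = 1266301/75 + 17319 = 2565226/75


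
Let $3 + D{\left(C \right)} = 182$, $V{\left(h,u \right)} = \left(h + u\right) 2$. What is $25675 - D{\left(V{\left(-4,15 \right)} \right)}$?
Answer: $25496$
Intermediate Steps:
$V{\left(h,u \right)} = 2 h + 2 u$
$D{\left(C \right)} = 179$ ($D{\left(C \right)} = -3 + 182 = 179$)
$25675 - D{\left(V{\left(-4,15 \right)} \right)} = 25675 - 179 = 25496$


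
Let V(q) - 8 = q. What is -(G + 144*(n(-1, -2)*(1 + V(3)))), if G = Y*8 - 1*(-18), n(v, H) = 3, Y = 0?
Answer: -5202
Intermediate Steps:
V(q) = 8 + q
G = 18 (G = 0*8 - 1*(-18) = 0 + 18 = 18)
-(G + 144*(n(-1, -2)*(1 + V(3)))) = -(18 + 144*(3*(1 + (8 + 3)))) = -(18 + 144*(3*(1 + 11))) = -(18 + 144*(3*12)) = -(18 + 144*36) = -(18 + 5184) = -1*5202 = -5202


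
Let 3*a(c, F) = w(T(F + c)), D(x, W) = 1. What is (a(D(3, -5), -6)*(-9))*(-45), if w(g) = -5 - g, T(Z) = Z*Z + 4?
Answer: -4590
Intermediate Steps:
T(Z) = 4 + Z² (T(Z) = Z² + 4 = 4 + Z²)
a(c, F) = -3 - (F + c)²/3 (a(c, F) = (-5 - (4 + (F + c)²))/3 = (-5 + (-4 - (F + c)²))/3 = (-9 - (F + c)²)/3 = -3 - (F + c)²/3)
(a(D(3, -5), -6)*(-9))*(-45) = ((-3 - (-6 + 1)²/3)*(-9))*(-45) = ((-3 - ⅓*(-5)²)*(-9))*(-45) = ((-3 - ⅓*25)*(-9))*(-45) = ((-3 - 25/3)*(-9))*(-45) = -34/3*(-9)*(-45) = 102*(-45) = -4590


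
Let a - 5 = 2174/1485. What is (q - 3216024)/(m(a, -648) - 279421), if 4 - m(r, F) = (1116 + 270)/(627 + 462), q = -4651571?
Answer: 86543545/3073601 ≈ 28.157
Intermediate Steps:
a = 9599/1485 (a = 5 + 2174/1485 = 9599/1485 ≈ 6.4640)
m(r, F) = 30/11 (m(r, F) = 4 - (1116 + 270)/(627 + 462) = 4 - 1386/1089 = 4 - 1*14/11 = 4 - 14/11 = 30/11)
(q - 3216024)/(m(a, -648) - 279421) = (-4651571 - 3216024)/(30/11 - 279421) = -7867595/(-3073601/11) = -7867595*(-11/3073601) = 86543545/3073601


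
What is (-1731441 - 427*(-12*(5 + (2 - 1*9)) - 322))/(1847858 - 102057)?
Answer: -1604195/1745801 ≈ -0.91889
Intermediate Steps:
(-1731441 - 427*(-12*(5 + (2 - 1*9)) - 322))/(1847858 - 102057) = (-1731441 - 427*(-12*(5 + (2 - 9)) - 322))/1745801 = (-1731441 - 427*(-12*(5 - 7) - 322))*(1/1745801) = (-1731441 - 427*(-12*(-2) - 322))*(1/1745801) = (-1731441 - 427*(24 - 322))*(1/1745801) = (-1731441 - 427*(-298))*(1/1745801) = (-1731441 + 127246)*(1/1745801) = -1604195*1/1745801 = -1604195/1745801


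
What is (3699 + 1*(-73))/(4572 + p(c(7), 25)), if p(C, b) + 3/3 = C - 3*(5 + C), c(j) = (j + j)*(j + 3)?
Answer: 1813/2138 ≈ 0.84799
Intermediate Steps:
c(j) = 2*j*(3 + j) (c(j) = (2*j)*(3 + j) = 2*j*(3 + j))
p(C, b) = -16 - 2*C (p(C, b) = -1 + (C - 3*(5 + C)) = -1 + (C + (-15 - 3*C)) = -1 + (-15 - 2*C) = -16 - 2*C)
(3699 + 1*(-73))/(4572 + p(c(7), 25)) = (3699 + 1*(-73))/(4572 + (-16 - 4*7*(3 + 7))) = (3699 - 73)/(4572 + (-16 - 4*7*10)) = 3626/(4572 + (-16 - 2*140)) = 3626/(4572 + (-16 - 280)) = 3626/(4572 - 296) = 3626/4276 = 3626*(1/4276) = 1813/2138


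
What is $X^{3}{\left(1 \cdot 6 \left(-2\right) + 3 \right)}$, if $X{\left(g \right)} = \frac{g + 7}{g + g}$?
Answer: $\frac{1}{729} \approx 0.0013717$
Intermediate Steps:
$X{\left(g \right)} = \frac{7 + g}{2 g}$
$X^{3}{\left(1 \cdot 6 \left(-2\right) + 3 \right)} = \left(\frac{7 + \left(1 \cdot 6 \left(-2\right) + 3\right)}{2 \left(1 \cdot 6 \left(-2\right) + 3\right)}\right)^{3} = \left(\frac{7 + \left(1 \left(-12\right) + 3\right)}{2 \left(1 \left(-12\right) + 3\right)}\right)^{3} = \left(\frac{7 + \left(-12 + 3\right)}{2 \left(-12 + 3\right)}\right)^{3} = \left(\frac{7 - 9}{2 \left(-9\right)}\right)^{3} = \left(\frac{1}{2} \left(- \frac{1}{9}\right) \left(-2\right)\right)^{3} = \left(\frac{1}{9}\right)^{3} = \frac{1}{729}$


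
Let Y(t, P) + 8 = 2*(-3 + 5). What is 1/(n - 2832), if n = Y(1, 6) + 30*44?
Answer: -1/1516 ≈ -0.00065963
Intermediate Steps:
Y(t, P) = -4 (Y(t, P) = -8 + 2*(-3 + 5) = -8 + 2*2 = -8 + 4 = -4)
n = 1316 (n = -4 + 30*44 = -4 + 1320 = 1316)
1/(n - 2832) = 1/(1316 - 2832) = 1/(-1516) = -1/1516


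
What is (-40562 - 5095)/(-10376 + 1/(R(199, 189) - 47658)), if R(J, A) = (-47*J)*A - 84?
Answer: 4362547977/991431715 ≈ 4.4003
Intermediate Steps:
R(J, A) = -84 - 47*A*J (R(J, A) = -47*A*J - 84 = -84 - 47*A*J)
(-40562 - 5095)/(-10376 + 1/(R(199, 189) - 47658)) = (-40562 - 5095)/(-10376 + 1/((-84 - 47*189*199) - 47658)) = -45657/(-10376 + 1/((-84 - 1767717) - 47658)) = -45657/(-10376 + 1/(-1767801 - 47658)) = -45657/(-10376 + 1/(-1815459)) = -45657/(-10376 - 1/1815459) = -45657/(-18837202585/1815459) = -45657*(-1815459/18837202585) = 4362547977/991431715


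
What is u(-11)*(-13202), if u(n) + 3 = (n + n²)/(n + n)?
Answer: 105616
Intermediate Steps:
u(n) = -3 + (n + n²)/(2*n) (u(n) = -3 + (n + n²)/(n + n) = -3 + (n + n²)/((2*n)) = -3 + (n + n²)*(1/(2*n)) = -3 + (n + n²)/(2*n))
u(-11)*(-13202) = (-5/2 + (½)*(-11))*(-13202) = (-5/2 - 11/2)*(-13202) = -8*(-13202) = 105616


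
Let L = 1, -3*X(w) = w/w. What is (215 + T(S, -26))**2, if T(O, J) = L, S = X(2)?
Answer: 46656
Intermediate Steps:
X(w) = -1/3 (X(w) = -w/(3*w) = -1/3*1 = -1/3)
S = -1/3 ≈ -0.33333
T(O, J) = 1
(215 + T(S, -26))**2 = (215 + 1)**2 = 216**2 = 46656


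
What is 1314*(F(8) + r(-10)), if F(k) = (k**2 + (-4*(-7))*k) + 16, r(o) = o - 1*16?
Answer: 365292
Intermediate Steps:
r(o) = -16 + o (r(o) = o - 16 = -16 + o)
F(k) = 16 + k**2 + 28*k (F(k) = (k**2 + 28*k) + 16 = 16 + k**2 + 28*k)
1314*(F(8) + r(-10)) = 1314*((16 + 8**2 + 28*8) + (-16 - 10)) = 1314*((16 + 64 + 224) - 26) = 1314*(304 - 26) = 1314*278 = 365292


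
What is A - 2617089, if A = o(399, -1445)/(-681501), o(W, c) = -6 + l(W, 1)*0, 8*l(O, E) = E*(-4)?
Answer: -594516256861/227167 ≈ -2.6171e+6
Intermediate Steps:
l(O, E) = -E/2 (l(O, E) = (E*(-4))/8 = (-4*E)/8 = -E/2)
o(W, c) = -6 (o(W, c) = -6 - ½*1*0 = -6 - ½*0 = -6 + 0 = -6)
A = 2/227167 (A = -6/(-681501) = -6*(-1/681501) = 2/227167 ≈ 8.8041e-6)
A - 2617089 = 2/227167 - 2617089 = -594516256861/227167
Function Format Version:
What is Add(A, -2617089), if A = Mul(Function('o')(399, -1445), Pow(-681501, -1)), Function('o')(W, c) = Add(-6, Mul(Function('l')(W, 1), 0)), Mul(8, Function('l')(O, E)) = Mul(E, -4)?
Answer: Rational(-594516256861, 227167) ≈ -2.6171e+6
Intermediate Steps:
Function('l')(O, E) = Mul(Rational(-1, 2), E) (Function('l')(O, E) = Mul(Rational(1, 8), Mul(E, -4)) = Mul(Rational(1, 8), Mul(-4, E)) = Mul(Rational(-1, 2), E))
Function('o')(W, c) = -6 (Function('o')(W, c) = Add(-6, Mul(Mul(Rational(-1, 2), 1), 0)) = Add(-6, Mul(Rational(-1, 2), 0)) = Add(-6, 0) = -6)
A = Rational(2, 227167) (A = Mul(-6, Pow(-681501, -1)) = Mul(-6, Rational(-1, 681501)) = Rational(2, 227167) ≈ 8.8041e-6)
Add(A, -2617089) = Add(Rational(2, 227167), -2617089) = Rational(-594516256861, 227167)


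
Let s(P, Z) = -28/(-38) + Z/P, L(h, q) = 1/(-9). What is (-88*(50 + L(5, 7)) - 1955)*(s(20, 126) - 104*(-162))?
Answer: -182882711899/1710 ≈ -1.0695e+8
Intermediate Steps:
L(h, q) = -⅑
s(P, Z) = 14/19 + Z/P (s(P, Z) = -28*(-1/38) + Z/P = 14/19 + Z/P)
(-88*(50 + L(5, 7)) - 1955)*(s(20, 126) - 104*(-162)) = (-88*(50 - ⅑) - 1955)*((14/19 + 126/20) - 104*(-162)) = (-88*449/9 - 1955)*((14/19 + 126*(1/20)) + 16848) = (-39512/9 - 1955)*((14/19 + 63/10) + 16848) = -57107*(1337/190 + 16848)/9 = -57107/9*3202457/190 = -182882711899/1710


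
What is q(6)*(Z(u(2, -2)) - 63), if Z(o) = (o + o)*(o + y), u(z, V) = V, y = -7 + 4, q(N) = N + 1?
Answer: -301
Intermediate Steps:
q(N) = 1 + N
y = -3
Z(o) = 2*o*(-3 + o) (Z(o) = (o + o)*(o - 3) = (2*o)*(-3 + o) = 2*o*(-3 + o))
q(6)*(Z(u(2, -2)) - 63) = (1 + 6)*(2*(-2)*(-3 - 2) - 63) = 7*(2*(-2)*(-5) - 63) = 7*(20 - 63) = 7*(-43) = -301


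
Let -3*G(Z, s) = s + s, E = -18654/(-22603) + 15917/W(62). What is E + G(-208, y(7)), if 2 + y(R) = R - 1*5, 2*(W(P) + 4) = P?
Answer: 360275609/610281 ≈ 590.34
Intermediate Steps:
W(P) = -4 + P/2
y(R) = -7 + R (y(R) = -2 + (R - 1*5) = -2 + (R - 5) = -2 + (-5 + R) = -7 + R)
E = 360275609/610281 (E = -18654/(-22603) + 15917/(-4 + (1/2)*62) = -18654*(-1/22603) + 15917/(-4 + 31) = 18654/22603 + 15917/27 = 360275609/610281 ≈ 590.34)
G(Z, s) = -2*s/3 (G(Z, s) = -(s + s)/3 = -2*s/3)
E + G(-208, y(7)) = 360275609/610281 - 2*(-7 + 7)/3 = 360275609/610281 - 2/3*0 = 360275609/610281 + 0 = 360275609/610281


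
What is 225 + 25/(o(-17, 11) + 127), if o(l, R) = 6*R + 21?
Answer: 48175/214 ≈ 225.12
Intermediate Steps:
o(l, R) = 21 + 6*R
225 + 25/(o(-17, 11) + 127) = 225 + 25/((21 + 6*11) + 127) = 225 + 25/((21 + 66) + 127) = 225 + 25/(87 + 127) = 225 + 25/214 = 48175/214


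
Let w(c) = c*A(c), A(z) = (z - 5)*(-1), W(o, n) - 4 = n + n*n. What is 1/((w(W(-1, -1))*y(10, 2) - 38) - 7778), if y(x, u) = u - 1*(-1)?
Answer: -1/7804 ≈ -0.00012814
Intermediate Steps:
y(x, u) = 1 + u (y(x, u) = u + 1 = 1 + u)
W(o, n) = 4 + n + n**2 (W(o, n) = 4 + (n + n*n) = 4 + (n + n**2) = 4 + n + n**2)
A(z) = 5 - z (A(z) = (-5 + z)*(-1) = 5 - z)
w(c) = c*(5 - c)
1/((w(W(-1, -1))*y(10, 2) - 38) - 7778) = 1/((((4 - 1 + (-1)**2)*(5 - (4 - 1 + (-1)**2)))*(1 + 2) - 38) - 7778) = 1/((((4 - 1 + 1)*(5 - (4 - 1 + 1)))*3 - 38) - 7778) = 1/(((4*(5 - 1*4))*3 - 38) - 7778) = 1/(((4*(5 - 4))*3 - 38) - 7778) = 1/(((4*1)*3 - 38) - 7778) = 1/((4*3 - 38) - 7778) = 1/((12 - 38) - 7778) = 1/(-26 - 7778) = 1/(-7804) = -1/7804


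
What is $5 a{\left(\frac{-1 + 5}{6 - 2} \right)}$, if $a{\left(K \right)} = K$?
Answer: $5$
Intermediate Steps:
$5 a{\left(\frac{-1 + 5}{6 - 2} \right)} = 5 \frac{-1 + 5}{6 - 2} = 5 \cdot \frac{4}{4} = 5 \cdot 4 \cdot \frac{1}{4} = 5 \cdot 1 = 5$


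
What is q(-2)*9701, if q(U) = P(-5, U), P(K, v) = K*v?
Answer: 97010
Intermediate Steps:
q(U) = -5*U
q(-2)*9701 = -5*(-2)*9701 = 10*9701 = 97010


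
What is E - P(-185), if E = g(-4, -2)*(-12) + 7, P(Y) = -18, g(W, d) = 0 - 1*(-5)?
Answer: -35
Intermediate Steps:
g(W, d) = 5 (g(W, d) = 0 + 5 = 5)
E = -53 (E = 5*(-12) + 7 = -60 + 7 = -53)
E - P(-185) = -53 - 1*(-18) = -53 + 18 = -35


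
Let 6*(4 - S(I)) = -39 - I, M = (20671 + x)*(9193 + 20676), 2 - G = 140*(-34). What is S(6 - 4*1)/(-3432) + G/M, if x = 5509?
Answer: -88688843/28150935120 ≈ -0.0031505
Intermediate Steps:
G = 4762 (G = 2 - 140*(-34) = 2 - 1*(-4760) = 2 + 4760 = 4762)
M = 781970420 (M = (20671 + 5509)*(9193 + 20676) = 26180*29869 = 781970420)
S(I) = 21/2 + I/6 (S(I) = 4 - (-39 - I)/6 = 4 + (13/2 + I/6) = 21/2 + I/6)
S(6 - 4*1)/(-3432) + G/M = (21/2 + (6 - 4*1)/6)/(-3432) + 4762/781970420 = (21/2 + (6 - 4)/6)*(-1/3432) + 4762*(1/781970420) = (21/2 + (1/6)*2)*(-1/3432) + 2381/390985210 = (21/2 + 1/3)*(-1/3432) + 2381/390985210 = (65/6)*(-1/3432) + 2381/390985210 = -5/1584 + 2381/390985210 = -88688843/28150935120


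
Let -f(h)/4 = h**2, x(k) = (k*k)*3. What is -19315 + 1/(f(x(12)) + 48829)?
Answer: -13475438106/697667 ≈ -19315.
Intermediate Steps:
x(k) = 3*k**2 (x(k) = k**2*3 = 3*k**2)
f(h) = -4*h**2
-19315 + 1/(f(x(12)) + 48829) = -19315 + 1/(-4*(3*12**2)**2 + 48829) = -19315 + 1/(-4*(3*144)**2 + 48829) = -19315 + 1/(-4*432**2 + 48829) = -19315 + 1/(-4*186624 + 48829) = -19315 + 1/(-746496 + 48829) = -19315 + 1/(-697667) = -19315 - 1/697667 = -13475438106/697667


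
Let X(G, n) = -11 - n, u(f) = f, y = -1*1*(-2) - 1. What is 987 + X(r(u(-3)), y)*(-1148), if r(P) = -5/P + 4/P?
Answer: 14763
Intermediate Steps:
y = 1 (y = -1*(-2) - 1 = 2 - 1 = 1)
r(P) = -1/P
987 + X(r(u(-3)), y)*(-1148) = 987 + (-11 - 1*1)*(-1148) = 987 + (-11 - 1)*(-1148) = 987 - 12*(-1148) = 987 + 13776 = 14763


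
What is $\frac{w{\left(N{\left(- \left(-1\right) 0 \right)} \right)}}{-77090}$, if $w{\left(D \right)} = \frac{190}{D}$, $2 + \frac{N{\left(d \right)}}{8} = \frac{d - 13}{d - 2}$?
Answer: $- \frac{19}{277524} \approx -6.8463 \cdot 10^{-5}$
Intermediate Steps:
$N{\left(d \right)} = -16 + \frac{8 \left(-13 + d\right)}{-2 + d}$ ($N{\left(d \right)} = -16 + 8 \frac{d - 13}{d - 2} = -16 + 8 \frac{-13 + d}{-2 + d} = -16 + \frac{8 \left(-13 + d\right)}{-2 + d}$)
$\frac{w{\left(N{\left(- \left(-1\right) 0 \right)} \right)}}{-77090} = \frac{190 \frac{1}{8 \frac{1}{-2 - \left(-1\right) 0} \left(-9 - - \left(-1\right) 0\right)}}{-77090} = \frac{190}{8 \frac{1}{-2 - 0} \left(-9 - \left(-1\right) 0\right)} \left(- \frac{1}{77090}\right) = \frac{190}{8 \frac{1}{-2 + 0} \left(-9 - 0\right)} \left(- \frac{1}{77090}\right) = \frac{190}{8 \frac{1}{-2} \left(-9 + 0\right)} \left(- \frac{1}{77090}\right) = \frac{190}{8 \left(- \frac{1}{2}\right) \left(-9\right)} \left(- \frac{1}{77090}\right) = \frac{190}{36} \left(- \frac{1}{77090}\right) = 190 \cdot \frac{1}{36} \left(- \frac{1}{77090}\right) = \frac{95}{18} \left(- \frac{1}{77090}\right) = - \frac{19}{277524}$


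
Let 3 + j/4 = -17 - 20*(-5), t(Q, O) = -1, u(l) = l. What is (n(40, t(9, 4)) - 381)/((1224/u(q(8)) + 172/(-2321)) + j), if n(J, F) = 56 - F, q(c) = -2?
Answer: 62667/56492 ≈ 1.1093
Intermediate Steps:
j = 320 (j = -12 + 4*(-17 - 20*(-5)) = -12 + 4*(-17 + 100) = -12 + 4*83 = -12 + 332 = 320)
(n(40, t(9, 4)) - 381)/((1224/u(q(8)) + 172/(-2321)) + j) = ((56 - 1*(-1)) - 381)/((1224/(-2) + 172/(-2321)) + 320) = ((56 + 1) - 381)/((1224*(-1/2) + 172*(-1/2321)) + 320) = (57 - 381)/((-612 - 172/2321) + 320) = -324/(-1420624/2321 + 320) = -324/(-677904/2321) = -324*(-2321/677904) = 62667/56492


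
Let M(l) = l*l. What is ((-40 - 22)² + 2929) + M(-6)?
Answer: 6809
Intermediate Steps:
M(l) = l²
((-40 - 22)² + 2929) + M(-6) = ((-40 - 22)² + 2929) + (-6)² = ((-62)² + 2929) + 36 = (3844 + 2929) + 36 = 6773 + 36 = 6809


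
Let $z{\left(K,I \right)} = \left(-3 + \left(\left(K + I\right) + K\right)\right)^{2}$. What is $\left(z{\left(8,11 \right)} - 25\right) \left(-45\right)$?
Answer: $-24795$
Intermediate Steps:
$z{\left(K,I \right)} = \left(-3 + I + 2 K\right)^{2}$ ($z{\left(K,I \right)} = \left(-3 + \left(\left(I + K\right) + K\right)\right)^{2} = \left(-3 + \left(I + 2 K\right)\right)^{2} = \left(-3 + I + 2 K\right)^{2}$)
$\left(z{\left(8,11 \right)} - 25\right) \left(-45\right) = \left(\left(-3 + 11 + 2 \cdot 8\right)^{2} - 25\right) \left(-45\right) = \left(\left(-3 + 11 + 16\right)^{2} - 25\right) \left(-45\right) = \left(24^{2} - 25\right) \left(-45\right) = \left(576 - 25\right) \left(-45\right) = 551 \left(-45\right) = -24795$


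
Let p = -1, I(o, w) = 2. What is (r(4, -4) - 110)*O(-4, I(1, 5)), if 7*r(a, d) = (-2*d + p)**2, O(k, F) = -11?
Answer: 1133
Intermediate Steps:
r(a, d) = (-1 - 2*d)**2/7 (r(a, d) = (-2*d - 1)**2/7 = (-1 - 2*d)**2/7)
(r(4, -4) - 110)*O(-4, I(1, 5)) = ((1 + 2*(-4))**2/7 - 110)*(-11) = ((1 - 8)**2/7 - 110)*(-11) = ((1/7)*(-7)**2 - 110)*(-11) = ((1/7)*49 - 110)*(-11) = (7 - 110)*(-11) = -103*(-11) = 1133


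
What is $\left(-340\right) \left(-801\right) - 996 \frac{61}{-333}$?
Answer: $\frac{30249992}{111} \approx 2.7252 \cdot 10^{5}$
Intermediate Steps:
$\left(-340\right) \left(-801\right) - 996 \frac{61}{-333} = 272340 - 996 \cdot 61 \left(- \frac{1}{333}\right) = 272340 - 996 \left(- \frac{61}{333}\right) = 272340 - - \frac{20252}{111} = 272340 + \frac{20252}{111} = \frac{30249992}{111}$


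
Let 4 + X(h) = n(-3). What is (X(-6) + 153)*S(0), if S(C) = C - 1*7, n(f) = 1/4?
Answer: -4179/4 ≈ -1044.8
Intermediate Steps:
n(f) = ¼
S(C) = -7 + C (S(C) = C - 7 = -7 + C)
X(h) = -15/4 (X(h) = -4 + ¼ = -15/4)
(X(-6) + 153)*S(0) = (-15/4 + 153)*(-7 + 0) = (597/4)*(-7) = -4179/4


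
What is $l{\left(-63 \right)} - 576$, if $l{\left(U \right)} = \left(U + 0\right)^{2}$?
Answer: $3393$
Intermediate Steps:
$l{\left(U \right)} = U^{2}$
$l{\left(-63 \right)} - 576 = \left(-63\right)^{2} - 576 = 3969 - 576 = 3393$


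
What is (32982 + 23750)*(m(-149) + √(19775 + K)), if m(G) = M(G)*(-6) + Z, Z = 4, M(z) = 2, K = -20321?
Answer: -453856 + 56732*I*√546 ≈ -4.5386e+5 + 1.3256e+6*I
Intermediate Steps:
m(G) = -8 (m(G) = 2*(-6) + 4 = -12 + 4 = -8)
(32982 + 23750)*(m(-149) + √(19775 + K)) = (32982 + 23750)*(-8 + √(19775 - 20321)) = 56732*(-8 + √(-546)) = 56732*(-8 + I*√546) = -453856 + 56732*I*√546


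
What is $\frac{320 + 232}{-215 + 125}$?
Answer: $- \frac{92}{15} \approx -6.1333$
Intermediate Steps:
$\frac{320 + 232}{-215 + 125} = \frac{552}{-90} = 552 \left(- \frac{1}{90}\right) = - \frac{92}{15}$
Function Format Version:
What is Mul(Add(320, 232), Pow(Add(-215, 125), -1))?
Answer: Rational(-92, 15) ≈ -6.1333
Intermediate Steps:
Mul(Add(320, 232), Pow(Add(-215, 125), -1)) = Mul(552, Pow(-90, -1)) = Mul(552, Rational(-1, 90)) = Rational(-92, 15)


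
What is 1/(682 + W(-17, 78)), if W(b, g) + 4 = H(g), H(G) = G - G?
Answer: 1/678 ≈ 0.0014749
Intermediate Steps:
H(G) = 0
W(b, g) = -4 (W(b, g) = -4 + 0 = -4)
1/(682 + W(-17, 78)) = 1/(682 - 4) = 1/678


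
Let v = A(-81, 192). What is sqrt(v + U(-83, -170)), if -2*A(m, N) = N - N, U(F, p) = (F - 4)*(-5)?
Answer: sqrt(435) ≈ 20.857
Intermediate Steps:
U(F, p) = 20 - 5*F (U(F, p) = (-4 + F)*(-5) = 20 - 5*F)
A(m, N) = 0 (A(m, N) = -(N - N)/2 = -1/2*0 = 0)
v = 0
sqrt(v + U(-83, -170)) = sqrt(0 + (20 - 5*(-83))) = sqrt(0 + (20 + 415)) = sqrt(0 + 435) = sqrt(435)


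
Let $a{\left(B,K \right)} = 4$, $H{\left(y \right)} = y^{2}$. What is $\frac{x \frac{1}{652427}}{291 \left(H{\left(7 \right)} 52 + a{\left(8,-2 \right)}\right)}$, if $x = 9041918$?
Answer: $\frac{4520959}{242256583932} \approx 1.8662 \cdot 10^{-5}$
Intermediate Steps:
$\frac{x \frac{1}{652427}}{291 \left(H{\left(7 \right)} 52 + a{\left(8,-2 \right)}\right)} = \frac{9041918 \cdot \frac{1}{652427}}{291 \left(7^{2} \cdot 52 + 4\right)} = \frac{9041918 \cdot \frac{1}{652427}}{291 \left(49 \cdot 52 + 4\right)} = \frac{9041918}{652427 \cdot 291 \left(2548 + 4\right)} = \frac{9041918}{652427 \cdot 291 \cdot 2552} = \frac{9041918}{652427 \cdot 742632} = \frac{9041918}{652427} \cdot \frac{1}{742632} = \frac{4520959}{242256583932}$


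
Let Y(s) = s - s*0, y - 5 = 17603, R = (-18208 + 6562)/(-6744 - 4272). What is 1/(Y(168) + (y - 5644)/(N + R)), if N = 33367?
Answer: 20421251/3438092136 ≈ 0.0059397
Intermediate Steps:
R = 647/612 (R = -11646/(-11016) = -11646*(-1/11016) = 647/612 ≈ 1.0572)
y = 17608 (y = 5 + 17603 = 17608)
Y(s) = s (Y(s) = s - 1*0 = s + 0 = s)
1/(Y(168) + (y - 5644)/(N + R)) = 1/(168 + (17608 - 5644)/(33367 + 647/612)) = 1/(168 + 11964/(20421251/612)) = 1/(168 + 11964*(612/20421251)) = 1/(168 + 7321968/20421251) = 1/(3438092136/20421251) = 20421251/3438092136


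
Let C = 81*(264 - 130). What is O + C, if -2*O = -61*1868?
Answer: 67828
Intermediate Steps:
C = 10854 (C = 81*134 = 10854)
O = 56974 (O = -(-61)*1868/2 = -1/2*(-113948) = 56974)
O + C = 56974 + 10854 = 67828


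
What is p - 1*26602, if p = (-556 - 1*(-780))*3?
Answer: -25930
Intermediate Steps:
p = 672 (p = (-556 + 780)*3 = 224*3 = 672)
p - 1*26602 = 672 - 1*26602 = 672 - 26602 = -25930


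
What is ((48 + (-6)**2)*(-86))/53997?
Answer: -2408/17999 ≈ -0.13379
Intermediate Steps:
((48 + (-6)**2)*(-86))/53997 = ((48 + 36)*(-86))*(1/53997) = (84*(-86))*(1/53997) = -7224*1/53997 = -2408/17999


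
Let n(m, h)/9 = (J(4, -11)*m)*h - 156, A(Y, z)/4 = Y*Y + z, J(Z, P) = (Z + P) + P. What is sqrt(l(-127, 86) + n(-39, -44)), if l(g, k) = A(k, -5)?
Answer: 2*I*sqrt(62458) ≈ 499.83*I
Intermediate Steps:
J(Z, P) = Z + 2*P (J(Z, P) = (P + Z) + P = Z + 2*P)
A(Y, z) = 4*z + 4*Y**2 (A(Y, z) = 4*(Y*Y + z) = 4*(Y**2 + z) = 4*(z + Y**2) = 4*z + 4*Y**2)
n(m, h) = -1404 - 162*h*m (n(m, h) = 9*(((4 + 2*(-11))*m)*h - 156) = 9*(((4 - 22)*m)*h - 156) = 9*((-18*m)*h - 156) = 9*(-18*h*m - 156) = 9*(-156 - 18*h*m) = -1404 - 162*h*m)
l(g, k) = -20 + 4*k**2 (l(g, k) = 4*(-5) + 4*k**2 = -20 + 4*k**2)
sqrt(l(-127, 86) + n(-39, -44)) = sqrt((-20 + 4*86**2) + (-1404 - 162*(-44)*(-39))) = sqrt((-20 + 4*7396) + (-1404 - 277992)) = sqrt((-20 + 29584) - 279396) = sqrt(29564 - 279396) = sqrt(-249832) = 2*I*sqrt(62458)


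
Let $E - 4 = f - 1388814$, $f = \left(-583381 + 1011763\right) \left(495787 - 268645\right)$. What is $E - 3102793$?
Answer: $97299052641$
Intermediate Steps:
$f = 97303544244$ ($f = 428382 \cdot 227142 = 97303544244$)
$E = 97302155434$ ($E = 4 + \left(97303544244 - 1388814\right) = 4 + 97302155430 = 97302155434$)
$E - 3102793 = 97302155434 - 3102793 = 97299052641$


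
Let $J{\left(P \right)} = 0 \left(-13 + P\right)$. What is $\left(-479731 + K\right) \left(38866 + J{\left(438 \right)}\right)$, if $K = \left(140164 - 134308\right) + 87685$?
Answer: $-15009660540$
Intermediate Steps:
$J{\left(P \right)} = 0$
$K = 93541$ ($K = 5856 + 87685 = 93541$)
$\left(-479731 + K\right) \left(38866 + J{\left(438 \right)}\right) = \left(-479731 + 93541\right) \left(38866 + 0\right) = \left(-386190\right) 38866 = -15009660540$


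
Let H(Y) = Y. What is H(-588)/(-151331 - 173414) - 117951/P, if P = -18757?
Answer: 38315026611/6091241965 ≈ 6.2902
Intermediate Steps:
H(-588)/(-151331 - 173414) - 117951/P = -588/(-151331 - 173414) - 117951/(-18757) = -588/(-324745) - 117951*(-1/18757) = -588*(-1/324745) + 117951/18757 = 588/324745 + 117951/18757 = 38315026611/6091241965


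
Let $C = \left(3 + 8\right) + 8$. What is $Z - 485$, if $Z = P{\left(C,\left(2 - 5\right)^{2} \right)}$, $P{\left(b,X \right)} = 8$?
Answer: $-477$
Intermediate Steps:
$C = 19$ ($C = 11 + 8 = 19$)
$Z = 8$
$Z - 485 = 8 - 485 = -477$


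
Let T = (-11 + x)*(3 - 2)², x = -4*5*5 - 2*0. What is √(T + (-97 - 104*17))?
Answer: 2*I*√494 ≈ 44.452*I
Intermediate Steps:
x = -100 (x = -20*5 + 0 = -100 + 0 = -100)
T = -111 (T = (-11 - 100)*(3 - 2)² = -111*1² = -111*1 = -111)
√(T + (-97 - 104*17)) = √(-111 + (-97 - 104*17)) = √(-111 + (-97 - 1768)) = √(-111 - 1865) = √(-1976) = 2*I*√494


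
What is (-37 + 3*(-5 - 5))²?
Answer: 4489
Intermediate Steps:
(-37 + 3*(-5 - 5))² = (-37 + 3*(-10))² = (-37 - 30)² = (-67)² = 4489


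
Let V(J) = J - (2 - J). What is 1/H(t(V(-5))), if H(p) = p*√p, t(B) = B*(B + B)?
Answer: √2/6912 ≈ 0.00020460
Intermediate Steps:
V(J) = -2 + 2*J (V(J) = J + (-2 + J) = -2 + 2*J)
t(B) = 2*B² (t(B) = B*(2*B) = 2*B²)
H(p) = p^(3/2)
1/H(t(V(-5))) = 1/((2*(-2 + 2*(-5))²)^(3/2)) = 1/((2*(-2 - 10)²)^(3/2)) = 1/((2*(-12)²)^(3/2)) = 1/((2*144)^(3/2)) = 1/(288^(3/2)) = 1/(3456*√2) = √2/6912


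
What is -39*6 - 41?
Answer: -275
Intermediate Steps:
-39*6 - 41 = -234 - 41 = -275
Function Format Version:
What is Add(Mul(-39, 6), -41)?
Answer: -275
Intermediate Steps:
Add(Mul(-39, 6), -41) = Add(-234, -41) = -275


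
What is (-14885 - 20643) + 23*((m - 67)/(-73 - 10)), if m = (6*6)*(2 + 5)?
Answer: -2953079/83 ≈ -35579.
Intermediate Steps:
m = 252 (m = 36*7 = 252)
(-14885 - 20643) + 23*((m - 67)/(-73 - 10)) = (-14885 - 20643) + 23*((252 - 67)/(-73 - 10)) = -35528 + 23*(185/(-83)) = -35528 + 23*(185*(-1/83)) = -35528 + 23*(-185/83) = -35528 - 4255/83 = -2953079/83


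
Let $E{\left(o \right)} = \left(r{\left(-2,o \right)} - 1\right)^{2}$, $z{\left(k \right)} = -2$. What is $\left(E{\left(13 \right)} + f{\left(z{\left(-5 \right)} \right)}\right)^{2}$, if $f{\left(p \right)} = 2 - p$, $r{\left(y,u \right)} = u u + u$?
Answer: $1073545225$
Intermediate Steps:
$r{\left(y,u \right)} = u + u^{2}$ ($r{\left(y,u \right)} = u^{2} + u = u + u^{2}$)
$E{\left(o \right)} = \left(-1 + o \left(1 + o\right)\right)^{2}$ ($E{\left(o \right)} = \left(o \left(1 + o\right) - 1\right)^{2} = \left(-1 + o \left(1 + o\right)\right)^{2}$)
$\left(E{\left(13 \right)} + f{\left(z{\left(-5 \right)} \right)}\right)^{2} = \left(\left(-1 + 13 \left(1 + 13\right)\right)^{2} + \left(2 - -2\right)\right)^{2} = \left(\left(-1 + 13 \cdot 14\right)^{2} + \left(2 + 2\right)\right)^{2} = \left(\left(-1 + 182\right)^{2} + 4\right)^{2} = \left(181^{2} + 4\right)^{2} = \left(32761 + 4\right)^{2} = 32765^{2} = 1073545225$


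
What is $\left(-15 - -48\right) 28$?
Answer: $924$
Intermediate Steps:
$\left(-15 - -48\right) 28 = \left(-15 + 48\right) 28 = 33 \cdot 28 = 924$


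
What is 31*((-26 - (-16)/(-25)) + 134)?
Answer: 83204/25 ≈ 3328.2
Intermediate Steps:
31*((-26 - (-16)/(-25)) + 134) = 31*((-26 - (-16)*(-1)/25) + 134) = 31*((-26 - 1*16/25) + 134) = 31*((-26 - 16/25) + 134) = 31*(-666/25 + 134) = 31*(2684/25) = 83204/25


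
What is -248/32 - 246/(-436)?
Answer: -3133/436 ≈ -7.1858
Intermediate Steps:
-248/32 - 246/(-436) = -248*1/32 - 246*(-1/436) = -31/4 + 123/218 = -3133/436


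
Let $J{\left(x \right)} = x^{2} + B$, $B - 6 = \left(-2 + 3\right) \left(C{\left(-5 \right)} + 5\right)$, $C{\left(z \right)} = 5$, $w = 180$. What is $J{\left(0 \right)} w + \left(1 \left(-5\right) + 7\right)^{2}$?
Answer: $2884$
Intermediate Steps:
$B = 16$ ($B = 6 + \left(-2 + 3\right) \left(5 + 5\right) = 6 + 1 \cdot 10 = 6 + 10 = 16$)
$J{\left(x \right)} = 16 + x^{2}$ ($J{\left(x \right)} = x^{2} + 16 = 16 + x^{2}$)
$J{\left(0 \right)} w + \left(1 \left(-5\right) + 7\right)^{2} = \left(16 + 0^{2}\right) 180 + \left(1 \left(-5\right) + 7\right)^{2} = \left(16 + 0\right) 180 + \left(-5 + 7\right)^{2} = 16 \cdot 180 + 2^{2} = 2880 + 4 = 2884$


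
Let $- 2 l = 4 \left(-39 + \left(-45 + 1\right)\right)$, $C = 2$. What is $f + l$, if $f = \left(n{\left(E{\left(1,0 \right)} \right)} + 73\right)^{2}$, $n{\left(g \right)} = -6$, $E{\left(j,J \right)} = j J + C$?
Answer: $4655$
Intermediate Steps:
$E{\left(j,J \right)} = 2 + J j$ ($E{\left(j,J \right)} = j J + 2 = J j + 2 = 2 + J j$)
$l = 166$ ($l = - \frac{4 \left(-39 + \left(-45 + 1\right)\right)}{2} = - \frac{4 \left(-39 - 44\right)}{2} = - \frac{4 \left(-83\right)}{2} = \left(- \frac{1}{2}\right) \left(-332\right) = 166$)
$f = 4489$ ($f = \left(-6 + 73\right)^{2} = 67^{2} = 4489$)
$f + l = 4489 + 166 = 4655$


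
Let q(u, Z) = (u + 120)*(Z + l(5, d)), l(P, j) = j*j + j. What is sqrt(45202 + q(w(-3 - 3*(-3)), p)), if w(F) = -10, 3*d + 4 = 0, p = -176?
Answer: sqrt(233018)/3 ≈ 160.91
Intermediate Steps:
d = -4/3 (d = -4/3 + (1/3)*0 = -4/3 + 0 = -4/3 ≈ -1.3333)
l(P, j) = j + j**2 (l(P, j) = j**2 + j = j + j**2)
q(u, Z) = (120 + u)*(4/9 + Z) (q(u, Z) = (u + 120)*(Z - 4*(1 - 4/3)/3) = (120 + u)*(Z - 4/3*(-1/3)) = (120 + u)*(Z + 4/9) = (120 + u)*(4/9 + Z))
sqrt(45202 + q(w(-3 - 3*(-3)), p)) = sqrt(45202 + (160/3 + 120*(-176) + (4/9)*(-10) - 176*(-10))) = sqrt(45202 + (160/3 - 21120 - 40/9 + 1760)) = sqrt(45202 - 173800/9) = sqrt(233018/9) = sqrt(233018)/3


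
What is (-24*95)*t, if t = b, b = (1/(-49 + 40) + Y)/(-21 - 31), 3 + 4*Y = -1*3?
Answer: -2755/39 ≈ -70.641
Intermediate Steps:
Y = -3/2 (Y = -¾ + (-1*3)/4 = -¾ + (¼)*(-3) = -¾ - ¾ = -3/2 ≈ -1.5000)
b = 29/936 (b = (1/(-49 + 40) - 3/2)/(-21 - 31) = (1/(-9) - 3/2)/(-52) = (-⅑ - 3/2)*(-1/52) = -29/18*(-1/52) = 29/936 ≈ 0.030983)
t = 29/936 ≈ 0.030983
(-24*95)*t = -24*95*(29/936) = -2280*29/936 = -2755/39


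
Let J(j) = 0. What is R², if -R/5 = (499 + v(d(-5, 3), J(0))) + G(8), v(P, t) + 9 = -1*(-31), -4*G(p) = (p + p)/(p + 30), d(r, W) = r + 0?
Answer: 2448765225/361 ≈ 6.7833e+6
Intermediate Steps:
d(r, W) = r
G(p) = -p/(2*(30 + p)) (G(p) = -(p + p)/(4*(p + 30)) = -2*p/(4*(30 + p)) = -p/(2*(30 + p)))
v(P, t) = 22 (v(P, t) = -9 - 1*(-31) = -9 + 31 = 22)
R = -49485/19 (R = -5*((499 + 22) - 1*8/(60 + 2*8)) = -5*(521 - 1*8/(60 + 16)) = -5*(521 - 1*8/76) = -5*(521 - 1*8*1/76) = -5*(521 - 2/19) = -5*9897/19 = -49485/19 ≈ -2604.5)
R² = (-49485/19)² = 2448765225/361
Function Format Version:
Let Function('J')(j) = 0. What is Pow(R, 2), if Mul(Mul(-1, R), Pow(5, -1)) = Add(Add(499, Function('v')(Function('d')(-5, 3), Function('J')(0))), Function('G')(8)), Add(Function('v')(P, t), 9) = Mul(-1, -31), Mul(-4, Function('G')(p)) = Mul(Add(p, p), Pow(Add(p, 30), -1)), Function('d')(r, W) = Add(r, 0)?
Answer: Rational(2448765225, 361) ≈ 6.7833e+6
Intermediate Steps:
Function('d')(r, W) = r
Function('G')(p) = Mul(Rational(-1, 2), p, Pow(Add(30, p), -1)) (Function('G')(p) = Mul(Rational(-1, 4), Mul(Add(p, p), Pow(Add(p, 30), -1))) = Mul(Rational(-1, 4), Mul(Mul(2, p), Pow(Add(30, p), -1))) = Mul(Rational(-1, 4), Mul(2, p, Pow(Add(30, p), -1))) = Mul(Rational(-1, 2), p, Pow(Add(30, p), -1)))
Function('v')(P, t) = 22 (Function('v')(P, t) = Add(-9, Mul(-1, -31)) = Add(-9, 31) = 22)
R = Rational(-49485, 19) (R = Mul(-5, Add(Add(499, 22), Mul(-1, 8, Pow(Add(60, Mul(2, 8)), -1)))) = Mul(-5, Add(521, Mul(-1, 8, Pow(Add(60, 16), -1)))) = Mul(-5, Add(521, Mul(-1, 8, Pow(76, -1)))) = Mul(-5, Add(521, Mul(-1, 8, Rational(1, 76)))) = Mul(-5, Add(521, Rational(-2, 19))) = Mul(-5, Rational(9897, 19)) = Rational(-49485, 19) ≈ -2604.5)
Pow(R, 2) = Pow(Rational(-49485, 19), 2) = Rational(2448765225, 361)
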